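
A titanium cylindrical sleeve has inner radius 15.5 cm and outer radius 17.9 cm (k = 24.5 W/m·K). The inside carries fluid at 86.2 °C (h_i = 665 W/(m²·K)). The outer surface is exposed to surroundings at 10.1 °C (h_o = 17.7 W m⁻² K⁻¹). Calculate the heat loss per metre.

Q' = 1440 W/m

Resistance network (inner→outer):
  R'_conv,in = 1/(2πr h) = 1/(2π·0.155·665) = 0.001544 m·K/W
  R'_titanium = ln(0.179/0.155)/(2πk) = 0.1440/(2π·24.5) = 9.352×10^-4 m·K/W
  R'_conv,out = 1/(2πr h) = 1/(2π·0.179·17.7) = 0.05023 m·K/W
ΣR = 0.001544 + 9.352×10^-4 + 0.05023 = 0.05271 m·K/W
Q' = ΔT/ΣR = (86.2 °C − 10.1 °C)/0.05271 = 1440 W/m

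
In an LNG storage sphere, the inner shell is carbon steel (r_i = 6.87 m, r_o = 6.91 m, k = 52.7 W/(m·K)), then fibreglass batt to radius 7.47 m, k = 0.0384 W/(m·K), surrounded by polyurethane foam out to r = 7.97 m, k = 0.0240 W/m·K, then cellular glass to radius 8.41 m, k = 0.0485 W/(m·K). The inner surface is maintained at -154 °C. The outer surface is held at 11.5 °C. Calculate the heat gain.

Q = 2.71 kW

Resistance network (inner→outer):
  R_carbon steel = (1/6.87 − 1/6.91)/(4πk) = 8.426×10^-4/(4π·52.7) = 1.272×10^-6 K/W
  R_fibreglass batt = (1/6.91 − 1/7.47)/(4πk) = 0.01085/(4π·0.0384) = 0.02248 K/W
  R_polyurethane foam = (1/7.47 − 1/7.97)/(4πk) = 0.008398/(4π·0.0240) = 0.02785 K/W
  R_cellular glass = (1/7.97 − 1/8.41)/(4πk) = 0.006564/(4π·0.0485) = 0.01077 K/W
ΣR = 1.272×10^-6 + 0.02248 + 0.02785 + 0.01077 = 0.06110 K/W
Q = ΔT/ΣR = (-154 °C − 11.5 °C)/0.06110 = -2710 W
(Negative Q ⇒ heat flows inward; heat gain = 2710 W.)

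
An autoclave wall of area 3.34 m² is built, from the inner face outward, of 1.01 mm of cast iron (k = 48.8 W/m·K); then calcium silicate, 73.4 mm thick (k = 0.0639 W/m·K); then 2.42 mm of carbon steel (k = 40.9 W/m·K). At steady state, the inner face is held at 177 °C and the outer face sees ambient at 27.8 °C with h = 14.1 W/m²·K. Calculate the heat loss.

Treat each layer as a resistance in series:
  R_cast iron = L/(kA) = 0.00101/(48.8·3.34) = 6.197×10^-6 K/W
  R_calcium silicate = L/(kA) = 0.0734/(0.0639·3.34) = 0.3439 K/W
  R_carbon steel = L/(kA) = 0.00242/(40.9·3.34) = 1.772×10^-5 K/W
  R_conv,out = 1/(hA) = 1/(14.1·3.34) = 0.02123 K/W
ΣR = 6.197×10^-6 + 0.3439 + 1.772×10^-5 + 0.02123 = 0.3652 K/W
Q = ΔT/ΣR = (177 °C − 27.8 °C)/0.3652 = 409 W

Q = 409 W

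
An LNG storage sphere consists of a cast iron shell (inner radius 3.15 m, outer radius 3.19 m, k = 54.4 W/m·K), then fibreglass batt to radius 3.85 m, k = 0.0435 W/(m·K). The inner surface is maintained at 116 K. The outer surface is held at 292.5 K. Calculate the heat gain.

Q = 1800 W

Series thermal resistances, inner to outer:
  R_cast iron = (1/3.15 − 1/3.19)/(4πk) = 0.003981/(4π·54.4) = 5.823×10^-6 K/W
  R_fibreglass batt = (1/3.19 − 1/3.85)/(4πk) = 0.05374/(4π·0.0435) = 0.09831 K/W
ΣR = 5.823×10^-6 + 0.09831 = 0.09832 K/W
Q = ΔT/ΣR = (116 K − 292.5 K)/0.09832 = -1800 W
(Negative Q ⇒ heat flows inward; heat gain = 1800 W.)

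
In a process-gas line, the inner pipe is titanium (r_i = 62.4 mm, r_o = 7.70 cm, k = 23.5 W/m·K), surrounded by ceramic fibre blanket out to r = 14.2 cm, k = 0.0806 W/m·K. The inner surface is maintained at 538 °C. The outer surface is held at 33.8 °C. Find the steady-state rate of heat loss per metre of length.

Q' = 417 W/m

Resistance network (inner→outer):
  R'_titanium = ln(0.0770/0.0624)/(2πk) = 0.2102/(2π·23.5) = 0.001424 m·K/W
  R'_ceramic fibre blanket = ln(0.142/0.0770)/(2πk) = 0.6120/(2π·0.0806) = 1.209 m·K/W
ΣR = 0.001424 + 1.209 = 1.210 m·K/W
Q' = ΔT/ΣR = (538 °C − 33.8 °C)/1.210 = 417 W/m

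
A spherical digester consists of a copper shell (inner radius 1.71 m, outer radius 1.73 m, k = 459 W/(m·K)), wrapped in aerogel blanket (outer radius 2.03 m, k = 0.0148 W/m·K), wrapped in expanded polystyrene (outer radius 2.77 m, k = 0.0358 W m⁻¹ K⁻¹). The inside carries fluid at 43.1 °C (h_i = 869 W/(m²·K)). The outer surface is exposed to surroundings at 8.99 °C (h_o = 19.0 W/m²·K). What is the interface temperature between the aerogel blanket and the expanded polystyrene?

Treat each layer as a resistance in series:
  R_conv,in = 1/(4πr²h) = 1/(4π·1.71²·869) = 3.132×10^-5 K/W
  R_copper = (1/1.71 − 1/1.73)/(4πk) = 0.006761/(4π·459) = 1.172×10^-6 K/W
  R_aerogel blanket = (1/1.73 − 1/2.03)/(4πk) = 0.08542/(4π·0.0148) = 0.4593 K/W
  R_expanded polystyrene = (1/2.03 − 1/2.77)/(4πk) = 0.1316/(4π·0.0358) = 0.2925 K/W
  R_conv,out = 1/(4πr²h) = 1/(4π·2.77²·19.0) = 5.459×10^-4 K/W
ΣR = 3.132×10^-5 + 1.172×10^-6 + 0.4593 + 0.2925 + 5.459×10^-4 = 0.7524 K/W
Q = ΔT/ΣR = (43.1 °C − 8.99 °C)/0.7524 = 45.33 W
From the inner boundary to the aerogel blanket/expanded polystyrene interface, ΣR_partial = 0.4593 K/W.
T_interface = T_in − Q·ΣR_partial = 43.1 °C − (45.33)(0.4593) = 22.3 °C

T = 22.3 °C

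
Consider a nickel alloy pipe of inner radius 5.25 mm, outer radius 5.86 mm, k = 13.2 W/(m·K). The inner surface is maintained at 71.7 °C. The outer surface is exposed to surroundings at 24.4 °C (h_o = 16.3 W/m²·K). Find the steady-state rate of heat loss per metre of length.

Q' = 28.4 W/m

Treat each layer as a resistance in series:
  R'_nickel alloy = ln(0.00586/0.00525)/(2πk) = 0.1099/(2π·13.2) = 0.001325 m·K/W
  R'_conv,out = 1/(2πr h) = 1/(2π·0.00586·16.3) = 1.666 m·K/W
ΣR = 0.001325 + 1.666 = 1.667 m·K/W
Q' = ΔT/ΣR = (71.7 °C − 24.4 °C)/1.667 = 28.4 W/m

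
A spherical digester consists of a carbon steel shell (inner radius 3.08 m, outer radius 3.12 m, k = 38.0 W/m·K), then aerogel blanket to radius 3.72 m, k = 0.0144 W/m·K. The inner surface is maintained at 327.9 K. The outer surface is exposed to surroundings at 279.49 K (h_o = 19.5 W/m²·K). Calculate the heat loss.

Q = 169 W

Treat each layer as a resistance in series:
  R_carbon steel = (1/3.08 − 1/3.12)/(4πk) = 0.004163/(4π·38.0) = 8.717×10^-6 K/W
  R_aerogel blanket = (1/3.12 − 1/3.72)/(4πk) = 0.05170/(4π·0.0144) = 0.2857 K/W
  R_conv,out = 1/(4πr²h) = 1/(4π·3.72²·19.5) = 2.949×10^-4 K/W
ΣR = 8.717×10^-6 + 0.2857 + 2.949×10^-4 = 0.2860 K/W
Q = ΔT/ΣR = (327.9 K − 279.49 K)/0.2860 = 169 W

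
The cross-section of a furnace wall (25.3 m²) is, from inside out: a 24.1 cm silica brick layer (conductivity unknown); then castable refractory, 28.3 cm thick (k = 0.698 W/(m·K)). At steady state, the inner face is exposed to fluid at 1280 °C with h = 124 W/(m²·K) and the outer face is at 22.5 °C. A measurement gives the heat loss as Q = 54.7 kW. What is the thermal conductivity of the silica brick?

k = 1.43 W/m·K

ΣR = ΔT/Q = |1280 − 22.5|/54700 = 0.02299 K/W
Known resistances:
  R_conv,in = 1/(hA) = 1/(124·25.3) = 3.188×10^-4 K/W
  R_castable refractory = L/(kA) = 0.283/(0.698·25.3) = 0.01603 K/W
R_silica brick = ΣR − ΣR_known = 0.02299 − 0.01635 = 0.006640 K/W
L/(kA) = 0.006640 ⇒ k = 0.241/(0.006640·25.3) = 1.43 W/m·K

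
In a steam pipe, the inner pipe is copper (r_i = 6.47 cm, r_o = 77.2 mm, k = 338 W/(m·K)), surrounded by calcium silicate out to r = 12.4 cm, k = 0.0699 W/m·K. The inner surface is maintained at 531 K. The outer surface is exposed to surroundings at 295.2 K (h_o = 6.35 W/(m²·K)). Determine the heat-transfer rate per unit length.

Q' = 184 W/m

Treat each layer as a resistance in series:
  R'_copper = ln(0.0772/0.0647)/(2πk) = 0.1766/(2π·338) = 8.317×10^-5 m·K/W
  R'_calcium silicate = ln(0.124/0.0772)/(2πk) = 0.4739/(2π·0.0699) = 1.079 m·K/W
  R'_conv,out = 1/(2πr h) = 1/(2π·0.124·6.35) = 0.2021 m·K/W
ΣR = 8.317×10^-5 + 1.079 + 0.2021 = 1.281 m·K/W
Q' = ΔT/ΣR = (531 K − 295.2 K)/1.281 = 184 W/m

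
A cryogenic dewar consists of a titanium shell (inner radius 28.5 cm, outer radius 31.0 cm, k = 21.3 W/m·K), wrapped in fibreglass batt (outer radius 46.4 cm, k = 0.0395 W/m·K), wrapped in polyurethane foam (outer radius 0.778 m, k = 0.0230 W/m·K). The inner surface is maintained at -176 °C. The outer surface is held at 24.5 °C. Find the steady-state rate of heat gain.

Treat each layer as a resistance in series:
  R_titanium = (1/0.285 − 1/0.310)/(4πk) = 0.2830/(4π·21.3) = 0.001057 K/W
  R_fibreglass batt = (1/0.310 − 1/0.464)/(4πk) = 1.071/(4π·0.0395) = 2.157 K/W
  R_polyurethane foam = (1/0.464 − 1/0.778)/(4πk) = 0.8698/(4π·0.0230) = 3.010 K/W
ΣR = 0.001057 + 2.157 + 3.010 = 5.168 K/W
Q = ΔT/ΣR = (-176 °C − 24.5 °C)/5.168 = -38.8 W
(Negative Q ⇒ heat flows inward; heat gain = 38.8 W.)

Q = 38.8 W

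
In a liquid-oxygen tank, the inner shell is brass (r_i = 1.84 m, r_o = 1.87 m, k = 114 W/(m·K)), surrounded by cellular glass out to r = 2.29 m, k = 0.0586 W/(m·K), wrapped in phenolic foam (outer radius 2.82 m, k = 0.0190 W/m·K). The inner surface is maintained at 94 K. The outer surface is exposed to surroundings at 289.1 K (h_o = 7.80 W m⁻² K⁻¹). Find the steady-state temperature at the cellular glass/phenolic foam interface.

T = 148 K

Resistance network (inner→outer):
  R_brass = (1/1.84 − 1/1.87)/(4πk) = 0.008719/(4π·114) = 6.086×10^-6 K/W
  R_cellular glass = (1/1.87 − 1/2.29)/(4πk) = 0.09808/(4π·0.0586) = 0.1332 K/W
  R_phenolic foam = (1/2.29 − 1/2.82)/(4πk) = 0.08207/(4π·0.0190) = 0.3437 K/W
  R_conv,out = 1/(4πr²h) = 1/(4π·2.82²·7.80) = 0.001283 K/W
ΣR = 6.086×10^-6 + 0.1332 + 0.3437 + 0.001283 = 0.4782 K/W
Q = ΔT/ΣR = (94 K − 289.1 K)/0.4782 = -408.0 W
From the inner boundary to the cellular glass/phenolic foam interface, ΣR_partial = 0.1332 K/W.
T_interface = T_in − Q·ΣR_partial = 94 K − (-408.0)(0.1332) = 148 K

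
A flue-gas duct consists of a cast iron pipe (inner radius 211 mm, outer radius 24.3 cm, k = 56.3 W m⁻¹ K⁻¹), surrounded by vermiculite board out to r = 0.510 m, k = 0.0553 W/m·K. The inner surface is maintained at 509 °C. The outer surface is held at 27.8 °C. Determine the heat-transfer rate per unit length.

Treat each layer as a resistance in series:
  R'_cast iron = ln(0.243/0.211)/(2πk) = 0.1412/(2π·56.3) = 3.992×10^-4 m·K/W
  R'_vermiculite board = ln(0.510/0.243)/(2πk) = 0.7413/(2π·0.0553) = 2.134 m·K/W
ΣR = 3.992×10^-4 + 2.134 = 2.134 m·K/W
Q' = ΔT/ΣR = (509 °C − 27.8 °C)/2.134 = 225 W/m

Q' = 225 W/m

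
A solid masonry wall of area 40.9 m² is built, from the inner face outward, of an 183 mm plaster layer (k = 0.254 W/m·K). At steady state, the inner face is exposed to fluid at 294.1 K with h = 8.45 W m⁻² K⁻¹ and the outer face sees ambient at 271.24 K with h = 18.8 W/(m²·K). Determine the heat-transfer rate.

Treat each layer as a resistance in series:
  R_conv,in = 1/(hA) = 1/(8.45·40.9) = 0.002893 K/W
  R_plaster = L/(kA) = 0.183/(0.254·40.9) = 0.01762 K/W
  R_conv,out = 1/(hA) = 1/(18.8·40.9) = 0.001301 K/W
ΣR = 0.002893 + 0.01762 + 0.001301 = 0.02181 K/W
Q = ΔT/ΣR = (294.1 K − 271.24 K)/0.02181 = 1050 W

Q = 1050 W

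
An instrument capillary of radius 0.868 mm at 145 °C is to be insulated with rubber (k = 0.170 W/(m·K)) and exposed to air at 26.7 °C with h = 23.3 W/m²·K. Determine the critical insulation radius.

r_cr = 0.730 cm

For a cylinder, r_cr = k_ins/h = 0.170/23.3 = 0.00730 m = 0.730 cm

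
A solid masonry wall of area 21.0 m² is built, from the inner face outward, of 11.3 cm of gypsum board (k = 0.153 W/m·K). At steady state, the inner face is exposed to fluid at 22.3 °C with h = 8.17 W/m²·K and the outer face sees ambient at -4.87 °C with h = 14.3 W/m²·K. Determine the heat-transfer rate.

Resistance network (inner→outer):
  R_conv,in = 1/(hA) = 1/(8.17·21.0) = 0.005829 K/W
  R_gypsum board = L/(kA) = 0.113/(0.153·21.0) = 0.03517 K/W
  R_conv,out = 1/(hA) = 1/(14.3·21.0) = 0.003330 K/W
ΣR = 0.005829 + 0.03517 + 0.003330 = 0.04433 K/W
Q = ΔT/ΣR = (22.3 °C − -4.87 °C)/0.04433 = 613 W

Q = 613 W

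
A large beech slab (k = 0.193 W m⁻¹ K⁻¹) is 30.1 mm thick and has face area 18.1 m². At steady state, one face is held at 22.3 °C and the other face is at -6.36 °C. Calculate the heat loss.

Q = 3.33 kW

Q = kA·ΔT/L = 0.193 × 18.1 × |22.3 °C − -6.36 °C| / 0.0301 = 3330 W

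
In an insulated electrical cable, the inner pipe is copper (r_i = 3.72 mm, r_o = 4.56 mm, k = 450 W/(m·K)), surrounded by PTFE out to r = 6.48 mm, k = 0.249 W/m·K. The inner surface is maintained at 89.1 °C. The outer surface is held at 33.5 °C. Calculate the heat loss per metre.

Q' = 247 W/m

Resistance network (inner→outer):
  R'_copper = ln(0.00456/0.00372)/(2πk) = 0.2036/(2π·450) = 7.201×10^-5 m·K/W
  R'_PTFE = ln(0.00648/0.00456)/(2πk) = 0.3514/(2π·0.249) = 0.2246 m·K/W
ΣR = 7.201×10^-5 + 0.2246 = 0.2247 m·K/W
Q' = ΔT/ΣR = (89.1 °C − 33.5 °C)/0.2247 = 247 W/m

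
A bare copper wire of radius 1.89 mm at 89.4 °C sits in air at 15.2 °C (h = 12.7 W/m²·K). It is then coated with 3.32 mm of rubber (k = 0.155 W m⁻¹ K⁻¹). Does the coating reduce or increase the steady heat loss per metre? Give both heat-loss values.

Critical radius for a cylinder: r_cr = k/h = 0.0122 m = 1.22 cm.
Outer radius after coating: r₂ = 0.00189 + 0.00332 = 0.00521 m.
Since r₁ < r_cr and r₂ ≤ r_cr, the coating moves toward the maximum at r_cr — heat loss rises.
Bare: R = 1/(2πr₁h) = 6.631 m·K/W; Q = 74.2/6.631 = 11.2 W/m.
Coated: R = R_cond + R_conv = 3.447 m·K/W; Q = 74.2/3.447 = 21.5 W/m.

increases: 11.2 → 21.5 W/m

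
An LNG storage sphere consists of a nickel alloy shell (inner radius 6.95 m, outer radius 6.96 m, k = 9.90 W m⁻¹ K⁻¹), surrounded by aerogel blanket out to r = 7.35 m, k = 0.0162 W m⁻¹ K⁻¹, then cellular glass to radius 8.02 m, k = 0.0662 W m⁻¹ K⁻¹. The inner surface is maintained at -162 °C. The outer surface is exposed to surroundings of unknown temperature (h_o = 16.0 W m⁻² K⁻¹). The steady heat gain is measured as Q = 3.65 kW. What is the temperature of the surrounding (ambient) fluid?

Series resistances:
  R_nickel alloy = (1/6.95 − 1/6.96)/(4πk) = 2.067×10^-4/(4π·9.90) = 1.662×10^-6 K/W
  R_aerogel blanket = (1/6.96 − 1/7.35)/(4πk) = 0.007624/(4π·0.0162) = 0.03745 K/W
  R_cellular glass = (1/7.35 − 1/8.02)/(4πk) = 0.01137/(4π·0.0662) = 0.01366 K/W
  R_conv,out = 1/(4πr²h) = 1/(4π·8.02²·16.0) = 7.733×10^-5 K/W
ΣR = 0.05119 K/W
ΔT = Q·ΣR = 3650 × 0.05119 = 186.8 K
Heat flows inward, so T_out = T_in + ΔT = -162 + 186.8 = 24.8 °C

T_out = 24.8 °C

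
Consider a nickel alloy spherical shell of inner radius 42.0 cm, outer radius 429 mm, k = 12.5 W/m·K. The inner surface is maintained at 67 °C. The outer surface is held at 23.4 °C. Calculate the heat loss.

Q = 4πk·ΔT/(1/r₁ − 1/r₂) = 4π × 12.5 × 43.6 / (1/0.420 − 1/0.429) = 1.37×10^5 W

Q = 137 kW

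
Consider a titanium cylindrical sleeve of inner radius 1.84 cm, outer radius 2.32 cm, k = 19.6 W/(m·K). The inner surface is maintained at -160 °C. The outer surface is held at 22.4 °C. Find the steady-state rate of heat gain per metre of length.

Q' = 96.9 kW/m

Q' = 2πk·ΔT/ln(r₂/r₁) = 2π × 19.6 × 182.4 / ln(0.0232/0.0184) = 96900 W/m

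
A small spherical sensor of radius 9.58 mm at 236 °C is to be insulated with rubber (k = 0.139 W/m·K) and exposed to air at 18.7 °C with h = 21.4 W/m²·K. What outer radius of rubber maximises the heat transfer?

r_cr = 1.30 cm

For a sphere, r_cr = 2k_ins/h = 2·0.139/21.4 = 0.0130 m = 1.30 cm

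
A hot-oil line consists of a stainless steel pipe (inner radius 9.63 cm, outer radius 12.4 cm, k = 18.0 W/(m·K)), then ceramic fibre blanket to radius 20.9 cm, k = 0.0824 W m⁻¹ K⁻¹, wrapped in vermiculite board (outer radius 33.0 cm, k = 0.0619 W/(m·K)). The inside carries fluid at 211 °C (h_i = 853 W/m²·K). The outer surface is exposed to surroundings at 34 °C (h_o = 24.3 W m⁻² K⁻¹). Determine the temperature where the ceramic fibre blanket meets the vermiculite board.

T = 130 °C

Resistance network (inner→outer):
  R'_conv,in = 1/(2πr h) = 1/(2π·0.0963·853) = 0.001938 m·K/W
  R'_stainless steel = ln(0.124/0.0963)/(2πk) = 0.2528/(2π·18.0) = 0.002235 m·K/W
  R'_ceramic fibre blanket = ln(0.209/0.124)/(2πk) = 0.5221/(2π·0.0824) = 1.008 m·K/W
  R'_vermiculite board = ln(0.330/0.209)/(2πk) = 0.4568/(2π·0.0619) = 1.174 m·K/W
  R'_conv,out = 1/(2πr h) = 1/(2π·0.330·24.3) = 0.01985 m·K/W
ΣR = 0.001938 + 0.002235 + 1.008 + 1.174 + 0.01985 = 2.206 m·K/W
Q' = ΔT/ΣR = (211 °C − 34 °C)/2.206 = 80.24 W/m
From the inner boundary to the ceramic fibre blanket/vermiculite board interface, ΣR_partial = 1.012 m·K/W.
T_interface = T_in − Q'·ΣR_partial = 211 °C − (80.24)(1.012) = 130 °C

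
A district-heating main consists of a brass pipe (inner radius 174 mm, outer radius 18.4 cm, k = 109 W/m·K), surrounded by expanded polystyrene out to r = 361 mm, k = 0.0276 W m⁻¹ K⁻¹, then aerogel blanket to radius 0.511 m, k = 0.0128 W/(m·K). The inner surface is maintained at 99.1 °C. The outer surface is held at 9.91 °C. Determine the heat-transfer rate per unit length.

Treat each layer as a resistance in series:
  R'_brass = ln(0.184/0.174)/(2πk) = 0.05588/(2π·109) = 8.159×10^-5 m·K/W
  R'_expanded polystyrene = ln(0.361/0.184)/(2πk) = 0.6739/(2π·0.0276) = 3.886 m·K/W
  R'_aerogel blanket = ln(0.511/0.361)/(2πk) = 0.3475/(2π·0.0128) = 4.321 m·K/W
ΣR = 8.159×10^-5 + 3.886 + 4.321 = 8.207 m·K/W
Q' = ΔT/ΣR = (99.1 °C − 9.91 °C)/8.207 = 10.9 W/m

Q' = 10.9 W/m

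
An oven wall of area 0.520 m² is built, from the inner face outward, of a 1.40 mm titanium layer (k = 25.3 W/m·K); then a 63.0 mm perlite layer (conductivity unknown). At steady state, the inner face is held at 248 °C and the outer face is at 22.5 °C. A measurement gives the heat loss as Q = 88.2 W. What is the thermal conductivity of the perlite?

ΣR = ΔT/Q = |248 − 22.5|/88.2 = 2.557 K/W
Known resistances:
  R_titanium = L/(kA) = 0.00140/(25.3·0.520) = 1.064×10^-4 K/W
R_perlite = ΣR − ΣR_known = 2.557 − 1.064×10^-4 = 2.557 K/W
L/(kA) = 2.557 ⇒ k = 0.0630/(2.557·0.520) = 0.0474 W/m·K

k = 0.0474 W/m·K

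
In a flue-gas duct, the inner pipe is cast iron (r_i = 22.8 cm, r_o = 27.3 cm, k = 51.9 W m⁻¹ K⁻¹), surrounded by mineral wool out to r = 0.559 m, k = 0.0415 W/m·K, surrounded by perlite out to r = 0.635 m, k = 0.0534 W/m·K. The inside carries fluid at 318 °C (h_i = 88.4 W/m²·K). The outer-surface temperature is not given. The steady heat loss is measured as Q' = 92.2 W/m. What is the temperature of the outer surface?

Sum the resistances:
  R'_conv,in = 1/(2πr h) = 1/(2π·0.228·88.4) = 0.007896 m·K/W
  R'_cast iron = ln(0.273/0.228)/(2πk) = 0.1801/(2π·51.9) = 5.524×10^-4 m·K/W
  R'_mineral wool = ln(0.559/0.273)/(2πk) = 0.7167/(2π·0.0415) = 2.749 m·K/W
  R'_perlite = ln(0.635/0.559)/(2πk) = 0.1275/(2π·0.0534) = 0.3799 m·K/W
ΣR = 3.137 m·K/W
ΔT = Q'·ΣR = 92.2 × 3.137 = 289.2 K
Heat flows outward, so T_out = T_in − ΔT = 318 − 289.2 = 28.8 °C

T_out = 28.8 °C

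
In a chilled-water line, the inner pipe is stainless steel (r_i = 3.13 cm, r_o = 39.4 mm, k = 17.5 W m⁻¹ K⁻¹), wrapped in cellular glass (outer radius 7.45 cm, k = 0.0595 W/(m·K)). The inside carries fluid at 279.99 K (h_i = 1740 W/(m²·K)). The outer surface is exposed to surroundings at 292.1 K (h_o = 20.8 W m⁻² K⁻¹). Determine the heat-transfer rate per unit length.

Treat each layer as a resistance in series:
  R'_conv,in = 1/(2πr h) = 1/(2π·0.0313·1740) = 0.002922 m·K/W
  R'_stainless steel = ln(0.0394/0.0313)/(2πk) = 0.2301/(2π·17.5) = 0.002093 m·K/W
  R'_cellular glass = ln(0.0745/0.0394)/(2πk) = 0.6370/(2π·0.0595) = 1.704 m·K/W
  R'_conv,out = 1/(2πr h) = 1/(2π·0.0745·20.8) = 0.1027 m·K/W
ΣR = 0.002922 + 0.002093 + 1.704 + 0.1027 = 1.812 m·K/W
Q' = ΔT/ΣR = (279.99 K − 292.1 K)/1.812 = -6.68 W/m
(Negative Q' ⇒ heat flows inward; heat gain = 6.68 W/m.)

Q' = 6.68 W/m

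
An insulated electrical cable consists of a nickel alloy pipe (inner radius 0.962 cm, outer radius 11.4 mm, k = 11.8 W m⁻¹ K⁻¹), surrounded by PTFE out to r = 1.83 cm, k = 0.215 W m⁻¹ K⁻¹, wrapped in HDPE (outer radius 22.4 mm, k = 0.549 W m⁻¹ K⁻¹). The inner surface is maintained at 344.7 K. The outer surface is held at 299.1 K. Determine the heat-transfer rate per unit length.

Q' = 111 W/m

Series thermal resistances, inner to outer:
  R'_nickel alloy = ln(0.0114/0.00962)/(2πk) = 0.1698/(2π·11.8) = 0.002290 m·K/W
  R'_PTFE = ln(0.0183/0.0114)/(2πk) = 0.4733/(2π·0.215) = 0.3504 m·K/W
  R'_HDPE = ln(0.0224/0.0183)/(2πk) = 0.2022/(2π·0.549) = 0.05861 m·K/W
ΣR = 0.002290 + 0.3504 + 0.05861 = 0.4113 m·K/W
Q' = ΔT/ΣR = (344.7 K − 299.1 K)/0.4113 = 111 W/m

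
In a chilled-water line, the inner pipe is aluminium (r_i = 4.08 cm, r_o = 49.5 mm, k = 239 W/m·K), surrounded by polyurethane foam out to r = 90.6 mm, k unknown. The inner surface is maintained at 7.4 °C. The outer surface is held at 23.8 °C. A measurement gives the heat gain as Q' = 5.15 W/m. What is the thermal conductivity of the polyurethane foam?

k = 0.0302 W/m·K

ΣR = ΔT/Q' = |7.4 − 23.8|/5.15 = 3.184 m·K/W
Known resistances:
  R'_aluminium = ln(0.0495/0.0408)/(2πk) = 0.1933/(2π·239) = 1.287×10^-4 m·K/W
R_polyurethane foam = ΣR − ΣR_known = 3.184 − 1.287×10^-4 = 3.184 m·K/W
ln(r₂/r₁)/(2πk) = 3.184 ⇒ k = 0.6045/(2π·3.184) = 0.0302 W/m·K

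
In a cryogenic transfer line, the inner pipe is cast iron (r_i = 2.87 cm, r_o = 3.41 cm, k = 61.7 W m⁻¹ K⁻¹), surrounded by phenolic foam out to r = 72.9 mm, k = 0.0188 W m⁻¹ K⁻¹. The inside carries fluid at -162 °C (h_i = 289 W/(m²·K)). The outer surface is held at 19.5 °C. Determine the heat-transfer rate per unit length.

Q' = 28.1 W/m

Resistance network (inner→outer):
  R'_conv,in = 1/(2πr h) = 1/(2π·0.0287·289) = 0.01919 m·K/W
  R'_cast iron = ln(0.0341/0.0287)/(2πk) = 0.1724/(2π·61.7) = 4.447×10^-4 m·K/W
  R'_phenolic foam = ln(0.0729/0.0341)/(2πk) = 0.7598/(2π·0.0188) = 6.432 m·K/W
ΣR = 0.01919 + 4.447×10^-4 + 6.432 = 6.452 m·K/W
Q' = ΔT/ΣR = (-162 °C − 19.5 °C)/6.452 = -28.1 W/m
(Negative Q' ⇒ heat flows inward; heat gain = 28.1 W/m.)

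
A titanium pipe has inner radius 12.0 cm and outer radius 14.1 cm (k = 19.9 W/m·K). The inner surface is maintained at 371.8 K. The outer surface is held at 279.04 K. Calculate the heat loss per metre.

Q' = 71.9 kW/m

Q' = 2πk·ΔT/ln(r₂/r₁) = 2π × 19.9 × 92.76 / ln(0.141/0.120) = 71900 W/m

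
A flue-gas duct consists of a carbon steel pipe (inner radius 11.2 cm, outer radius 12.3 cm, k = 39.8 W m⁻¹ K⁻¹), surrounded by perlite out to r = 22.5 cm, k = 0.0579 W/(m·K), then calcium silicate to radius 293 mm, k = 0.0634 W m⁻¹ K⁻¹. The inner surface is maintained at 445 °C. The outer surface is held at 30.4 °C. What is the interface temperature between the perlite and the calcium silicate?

Treat each layer as a resistance in series:
  R'_carbon steel = ln(0.123/0.112)/(2πk) = 0.09369/(2π·39.8) = 3.746×10^-4 m·K/W
  R'_perlite = ln(0.225/0.123)/(2πk) = 0.6039/(2π·0.0579) = 1.660 m·K/W
  R'_calcium silicate = ln(0.293/0.225)/(2πk) = 0.2641/(2π·0.0634) = 0.6629 m·K/W
ΣR = 3.746×10^-4 + 1.660 + 0.6629 = 2.323 m·K/W
Q' = ΔT/ΣR = (445 °C − 30.4 °C)/2.323 = 178.5 W/m
From the inner boundary to the perlite/calcium silicate interface, ΣR_partial = 1.660 m·K/W.
T_interface = T_in − Q'·ΣR_partial = 445 °C − (178.5)(1.660) = 149 °C

T = 149 °C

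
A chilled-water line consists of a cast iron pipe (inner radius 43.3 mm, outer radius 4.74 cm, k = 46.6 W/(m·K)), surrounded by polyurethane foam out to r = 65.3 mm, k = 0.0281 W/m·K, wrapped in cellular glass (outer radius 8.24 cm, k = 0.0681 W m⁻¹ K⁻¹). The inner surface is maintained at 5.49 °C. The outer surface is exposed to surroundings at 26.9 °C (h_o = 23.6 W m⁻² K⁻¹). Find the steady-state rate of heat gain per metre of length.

Q' = 8.77 W/m

Treat each layer as a resistance in series:
  R'_cast iron = ln(0.0474/0.0433)/(2πk) = 0.09047/(2π·46.6) = 3.090×10^-4 m·K/W
  R'_polyurethane foam = ln(0.0653/0.0474)/(2πk) = 0.3204/(2π·0.0281) = 1.815 m·K/W
  R'_cellular glass = ln(0.0824/0.0653)/(2πk) = 0.2326/(2π·0.0681) = 0.5436 m·K/W
  R'_conv,out = 1/(2πr h) = 1/(2π·0.0824·23.6) = 0.08184 m·K/W
ΣR = 3.090×10^-4 + 1.815 + 0.5436 + 0.08184 = 2.441 m·K/W
Q' = ΔT/ΣR = (5.49 °C − 26.9 °C)/2.441 = -8.77 W/m
(Negative Q' ⇒ heat flows inward; heat gain = 8.77 W/m.)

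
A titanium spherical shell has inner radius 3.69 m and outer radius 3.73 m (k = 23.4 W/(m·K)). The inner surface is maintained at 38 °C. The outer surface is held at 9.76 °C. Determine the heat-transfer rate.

Q = 2.86×10^6 W

Q = 4πk·ΔT/(1/r₁ − 1/r₂) = 4π × 23.4 × 28.24 / (1/3.69 − 1/3.73) = 2.86×10^6 W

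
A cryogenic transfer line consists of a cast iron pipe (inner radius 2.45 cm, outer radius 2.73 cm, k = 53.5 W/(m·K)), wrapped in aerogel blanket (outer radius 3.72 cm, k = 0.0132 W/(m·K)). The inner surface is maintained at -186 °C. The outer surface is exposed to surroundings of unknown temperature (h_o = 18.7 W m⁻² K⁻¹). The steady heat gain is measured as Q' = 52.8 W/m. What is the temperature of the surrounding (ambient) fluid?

T_out = 23.1 °C

Series resistances:
  R'_cast iron = ln(0.0273/0.0245)/(2πk) = 0.1082/(2π·53.5) = 3.219×10^-4 m·K/W
  R'_aerogel blanket = ln(0.0372/0.0273)/(2πk) = 0.3094/(2π·0.0132) = 3.731 m·K/W
  R'_conv,out = 1/(2πr h) = 1/(2π·0.0372·18.7) = 0.2288 m·K/W
ΣR = 3.960 m·K/W
ΔT = Q'·ΣR = 52.8 × 3.960 = 209.1 K
Heat flows inward, so T_out = T_in + ΔT = -186 + 209.1 = 23.1 °C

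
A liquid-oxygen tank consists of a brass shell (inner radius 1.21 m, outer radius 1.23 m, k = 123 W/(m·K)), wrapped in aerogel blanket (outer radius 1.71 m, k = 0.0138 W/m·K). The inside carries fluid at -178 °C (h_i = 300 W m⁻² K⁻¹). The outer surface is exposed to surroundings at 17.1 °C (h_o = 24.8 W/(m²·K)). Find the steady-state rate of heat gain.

Resistance network (inner→outer):
  R_conv,in = 1/(4πr²h) = 1/(4π·1.21²·300) = 1.812×10^-4 K/W
  R_brass = (1/1.21 − 1/1.23)/(4πk) = 0.01344/(4π·123) = 8.694×10^-6 K/W
  R_aerogel blanket = (1/1.23 − 1/1.71)/(4πk) = 0.2282/(4π·0.0138) = 1.316 K/W
  R_conv,out = 1/(4πr²h) = 1/(4π·1.71²·24.8) = 0.001097 K/W
ΣR = 1.812×10^-4 + 8.694×10^-6 + 1.316 + 0.001097 = 1.317 K/W
Q = ΔT/ΣR = (-178 °C − 17.1 °C)/1.317 = -148 W
(Negative Q ⇒ heat flows inward; heat gain = 148 W.)

Q = 148 W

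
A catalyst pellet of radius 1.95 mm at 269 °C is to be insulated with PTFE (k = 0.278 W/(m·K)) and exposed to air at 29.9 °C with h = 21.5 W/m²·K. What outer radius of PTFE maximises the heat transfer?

r_cr = 2.59 cm

For a sphere, r_cr = 2k_ins/h = 2·0.278/21.5 = 0.0259 m = 2.59 cm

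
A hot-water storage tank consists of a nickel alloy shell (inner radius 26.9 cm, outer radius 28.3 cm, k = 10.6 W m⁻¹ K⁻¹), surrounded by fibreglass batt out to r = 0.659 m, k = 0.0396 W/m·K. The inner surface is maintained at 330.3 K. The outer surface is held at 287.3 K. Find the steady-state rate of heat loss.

Resistance network (inner→outer):
  R_nickel alloy = (1/0.269 − 1/0.283)/(4πk) = 0.1839/(4π·10.6) = 0.001381 K/W
  R_fibreglass batt = (1/0.283 − 1/0.659)/(4πk) = 2.016/(4π·0.0396) = 4.051 K/W
ΣR = 0.001381 + 4.051 = 4.052 K/W
Q = ΔT/ΣR = (330.3 K − 287.3 K)/4.052 = 10.6 W

Q = 10.6 W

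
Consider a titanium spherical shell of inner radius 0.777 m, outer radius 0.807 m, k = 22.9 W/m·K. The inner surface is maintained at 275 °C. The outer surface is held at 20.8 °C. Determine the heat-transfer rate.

Q = 4πk·ΔT/(1/r₁ − 1/r₂) = 4π × 22.9 × 254.2 / (1/0.777 − 1/0.807) = 1.53×10^6 W

Q = 1530 kW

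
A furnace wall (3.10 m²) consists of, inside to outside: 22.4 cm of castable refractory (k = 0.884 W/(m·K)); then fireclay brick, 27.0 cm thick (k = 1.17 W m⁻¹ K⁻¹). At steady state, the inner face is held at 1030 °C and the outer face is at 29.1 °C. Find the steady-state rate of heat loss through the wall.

Treat each layer as a resistance in series:
  R_castable refractory = L/(kA) = 0.224/(0.884·3.10) = 0.08174 K/W
  R_fireclay brick = L/(kA) = 0.270/(1.17·3.10) = 0.07444 K/W
ΣR = 0.08174 + 0.07444 = 0.1562 K/W
Q = ΔT/ΣR = (1030 °C − 29.1 °C)/0.1562 = 6410 W

Q = 6410 W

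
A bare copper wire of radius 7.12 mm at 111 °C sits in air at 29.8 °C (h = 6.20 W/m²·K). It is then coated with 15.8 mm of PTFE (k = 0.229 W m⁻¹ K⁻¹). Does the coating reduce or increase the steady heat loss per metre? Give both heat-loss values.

increases: 22.5 → 42.0 W/m

Critical radius for a cylinder: r_cr = k/h = 0.0369 m = 3.69 cm.
Outer radius after coating: r₂ = 0.00712 + 0.0158 = 0.02292 m.
Since r₁ < r_cr and r₂ ≤ r_cr, the coating moves toward the maximum at r_cr — heat loss rises.
Bare: R = 1/(2πr₁h) = 3.605 m·K/W; Q = 81.2/3.605 = 22.5 W/m.
Coated: R = R_cond + R_conv = 1.933 m·K/W; Q = 81.2/1.933 = 42.0 W/m.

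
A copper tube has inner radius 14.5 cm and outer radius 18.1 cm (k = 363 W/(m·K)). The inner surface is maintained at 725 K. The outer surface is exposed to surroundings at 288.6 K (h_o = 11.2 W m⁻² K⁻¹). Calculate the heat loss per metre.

Resistance network (inner→outer):
  R'_copper = ln(0.181/0.145)/(2πk) = 0.2218/(2π·363) = 9.723×10^-5 m·K/W
  R'_conv,out = 1/(2πr h) = 1/(2π·0.181·11.2) = 0.07851 m·K/W
ΣR = 9.723×10^-5 + 0.07851 = 0.07861 m·K/W
Q' = ΔT/ΣR = (725 K − 288.6 K)/0.07861 = 5550 W/m

Q' = 5.55 kW/m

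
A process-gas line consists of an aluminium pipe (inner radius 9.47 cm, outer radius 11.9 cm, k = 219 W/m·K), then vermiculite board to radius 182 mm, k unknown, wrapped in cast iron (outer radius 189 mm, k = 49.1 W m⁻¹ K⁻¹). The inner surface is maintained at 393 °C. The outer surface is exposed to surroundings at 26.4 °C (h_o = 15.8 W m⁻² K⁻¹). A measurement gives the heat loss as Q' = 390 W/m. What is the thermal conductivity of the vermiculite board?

ΣR = ΔT/Q' = |393 − 26.4|/390 = 0.9400 m·K/W
Known resistances:
  R'_aluminium = ln(0.119/0.0947)/(2πk) = 0.2284/(2π·219) = 1.660×10^-4 m·K/W
  R'_cast iron = ln(0.189/0.182)/(2πk) = 0.03774/(2π·49.1) = 1.223×10^-4 m·K/W
  R'_conv,out = 1/(2πr h) = 1/(2π·0.189·15.8) = 0.05330 m·K/W
R_vermiculite board = ΣR − ΣR_known = 0.9400 − 0.05359 = 0.8864 m·K/W
ln(r₂/r₁)/(2πk) = 0.8864 ⇒ k = 0.4249/(2π·0.8864) = 0.0763 W/m·K

k = 0.0763 W/m·K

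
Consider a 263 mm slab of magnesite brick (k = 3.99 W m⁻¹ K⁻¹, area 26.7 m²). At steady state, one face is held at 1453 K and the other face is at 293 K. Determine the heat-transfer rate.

Q = 4.70×10^5 W

Q = kA·ΔT/L = 3.99 × 26.7 × |1453 K − 293 K| / 0.263 = 4.70×10^5 W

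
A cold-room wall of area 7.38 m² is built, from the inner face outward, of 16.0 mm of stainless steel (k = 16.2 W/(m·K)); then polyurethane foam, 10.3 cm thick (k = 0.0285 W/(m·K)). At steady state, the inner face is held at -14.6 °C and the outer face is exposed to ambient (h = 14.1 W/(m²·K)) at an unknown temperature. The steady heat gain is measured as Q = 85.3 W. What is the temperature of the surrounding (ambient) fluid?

T_out = 28.0 °C

Series resistances:
  R_stainless steel = L/(kA) = 0.0160/(16.2·7.38) = 1.338×10^-4 K/W
  R_polyurethane foam = L/(kA) = 0.103/(0.0285·7.38) = 0.4897 K/W
  R_conv,out = 1/(hA) = 1/(14.1·7.38) = 0.009610 K/W
ΣR = 0.4995 K/W
ΔT = Q·ΣR = 85.3 × 0.4995 = 42.61 K
Heat flows inward, so T_out = T_in + ΔT = -14.6 + 42.61 = 28.0 °C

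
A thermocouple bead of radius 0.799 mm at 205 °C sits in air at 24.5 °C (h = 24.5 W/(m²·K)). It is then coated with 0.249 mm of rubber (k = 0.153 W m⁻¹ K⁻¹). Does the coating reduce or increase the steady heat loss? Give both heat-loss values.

Critical radius for a sphere: r_cr = 2k/h = 0.0125 m = 1.25 cm.
Outer radius after coating: r₂ = 7.99×10^-4 + 2.49×10^-4 = 0.001048 m.
Since r₁ < r_cr and r₂ ≤ r_cr, the coating moves toward the maximum at r_cr — heat loss rises.
Bare: R = 1/(4πr₁²h) = 5088 K/W; Q = 180.5/5088 = 0.0355 W.
Coated: R = R_cond + R_conv = 3112 K/W; Q = 180.5/3112 = 0.0580 W.

increases: 0.0355 → 0.0580 W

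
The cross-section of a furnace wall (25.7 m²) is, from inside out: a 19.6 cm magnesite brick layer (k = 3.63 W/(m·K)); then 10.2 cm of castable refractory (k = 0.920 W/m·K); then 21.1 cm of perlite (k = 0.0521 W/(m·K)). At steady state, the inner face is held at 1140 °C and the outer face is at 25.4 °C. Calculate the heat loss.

Q = 6.80 kW

Series thermal resistances, inner to outer:
  R_magnesite brick = L/(kA) = 0.196/(3.63·25.7) = 0.002101 K/W
  R_castable refractory = L/(kA) = 0.102/(0.920·25.7) = 0.004314 K/W
  R_perlite = L/(kA) = 0.211/(0.0521·25.7) = 0.1576 K/W
ΣR = 0.002101 + 0.004314 + 0.1576 = 0.1640 K/W
Q = ΔT/ΣR = (1140 °C − 25.4 °C)/0.1640 = 6800 W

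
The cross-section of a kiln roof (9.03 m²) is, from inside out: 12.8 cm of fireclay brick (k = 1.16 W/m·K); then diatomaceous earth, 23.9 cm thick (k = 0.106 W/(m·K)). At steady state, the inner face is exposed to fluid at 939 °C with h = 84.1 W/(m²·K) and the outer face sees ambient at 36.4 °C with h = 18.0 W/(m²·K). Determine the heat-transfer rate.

Q = 3.35 kW

Treat each layer as a resistance in series:
  R_conv,in = 1/(hA) = 1/(84.1·9.03) = 0.001317 K/W
  R_fireclay brick = L/(kA) = 0.128/(1.16·9.03) = 0.01222 K/W
  R_diatomaceous earth = L/(kA) = 0.239/(0.106·9.03) = 0.2497 K/W
  R_conv,out = 1/(hA) = 1/(18.0·9.03) = 0.006152 K/W
ΣR = 0.001317 + 0.01222 + 0.2497 + 0.006152 = 0.2694 K/W
Q = ΔT/ΣR = (939 °C − 36.4 °C)/0.2694 = 3350 W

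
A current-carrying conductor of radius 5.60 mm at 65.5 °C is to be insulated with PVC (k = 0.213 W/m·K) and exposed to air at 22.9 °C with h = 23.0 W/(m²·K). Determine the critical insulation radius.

r_cr = 0.926 cm

For a cylinder, r_cr = k_ins/h = 0.213/23.0 = 0.00926 m = 0.926 cm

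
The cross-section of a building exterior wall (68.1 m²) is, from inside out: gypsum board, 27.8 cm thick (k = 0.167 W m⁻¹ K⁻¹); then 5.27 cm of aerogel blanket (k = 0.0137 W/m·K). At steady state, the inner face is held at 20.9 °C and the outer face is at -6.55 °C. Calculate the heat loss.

Q = 339 W

Series thermal resistances, inner to outer:
  R_gypsum board = L/(kA) = 0.278/(0.167·68.1) = 0.02444 K/W
  R_aerogel blanket = L/(kA) = 0.0527/(0.0137·68.1) = 0.05649 K/W
ΣR = 0.02444 + 0.05649 = 0.08093 K/W
Q = ΔT/ΣR = (20.9 °C − -6.55 °C)/0.08093 = 339 W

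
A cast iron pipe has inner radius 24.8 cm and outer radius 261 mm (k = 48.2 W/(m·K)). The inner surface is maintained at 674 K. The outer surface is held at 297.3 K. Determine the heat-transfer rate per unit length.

Q' = 2πk·ΔT/ln(r₂/r₁) = 2π × 48.2 × 376.7 / ln(0.261/0.248) = 2.23×10^6 W/m

Q' = 2.23×10^6 W/m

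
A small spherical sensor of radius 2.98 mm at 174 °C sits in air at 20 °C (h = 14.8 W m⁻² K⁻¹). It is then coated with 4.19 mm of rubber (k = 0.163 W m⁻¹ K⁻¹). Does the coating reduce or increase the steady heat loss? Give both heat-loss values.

increases: 0.254 → 0.769 W

Critical radius for a sphere: r_cr = 2k/h = 0.0220 m = 2.20 cm.
Outer radius after coating: r₂ = 0.00298 + 0.00419 = 0.00717 m.
Since r₁ < r_cr and r₂ ≤ r_cr, the coating moves toward the maximum at r_cr — heat loss rises.
Bare: R = 1/(4πr₁²h) = 605.5 K/W; Q = 154/605.5 = 0.254 W.
Coated: R = R_cond + R_conv = 200.3 K/W; Q = 154/200.3 = 0.769 W.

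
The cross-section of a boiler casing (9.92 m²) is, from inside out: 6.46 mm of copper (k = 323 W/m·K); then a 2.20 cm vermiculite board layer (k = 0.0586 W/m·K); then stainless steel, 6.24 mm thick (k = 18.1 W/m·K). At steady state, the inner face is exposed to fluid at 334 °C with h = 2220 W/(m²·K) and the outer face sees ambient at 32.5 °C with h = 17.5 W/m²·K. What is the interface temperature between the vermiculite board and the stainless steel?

Series thermal resistances, inner to outer:
  R_conv,in = 1/(hA) = 1/(2220·9.92) = 4.541×10^-5 K/W
  R_copper = L/(kA) = 0.00646/(323·9.92) = 2.016×10^-6 K/W
  R_vermiculite board = L/(kA) = 0.0220/(0.0586·9.92) = 0.03785 K/W
  R_stainless steel = L/(kA) = 0.00624/(18.1·9.92) = 3.475×10^-5 K/W
  R_conv,out = 1/(hA) = 1/(17.5·9.92) = 0.005760 K/W
ΣR = 4.541×10^-5 + 2.016×10^-6 + 0.03785 + 3.475×10^-5 + 0.005760 = 0.04369 K/W
Q = ΔT/ΣR = (334 °C − 32.5 °C)/0.04369 = 6901 W
From the inner boundary to the vermiculite board/stainless steel interface, ΣR_partial = 0.03790 K/W.
T_interface = T_in − Q·ΣR_partial = 334 °C − (6901)(0.03790) = 72.5 °C

T = 72.5 °C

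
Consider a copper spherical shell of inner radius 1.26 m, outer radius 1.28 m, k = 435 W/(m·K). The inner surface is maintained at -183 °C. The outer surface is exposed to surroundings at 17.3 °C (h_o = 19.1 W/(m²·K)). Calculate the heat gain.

Q = 78.7 kW

Series thermal resistances, inner to outer:
  R_copper = (1/1.26 − 1/1.28)/(4πk) = 0.01240/(4π·435) = 2.269×10^-6 K/W
  R_conv,out = 1/(4πr²h) = 1/(4π·1.28²·19.1) = 0.002543 K/W
ΣR = 2.269×10^-6 + 0.002543 = 0.002545 K/W
Q = ΔT/ΣR = (-183 °C − 17.3 °C)/0.002545 = -78700 W
(Negative Q ⇒ heat flows inward; heat gain = 78700 W.)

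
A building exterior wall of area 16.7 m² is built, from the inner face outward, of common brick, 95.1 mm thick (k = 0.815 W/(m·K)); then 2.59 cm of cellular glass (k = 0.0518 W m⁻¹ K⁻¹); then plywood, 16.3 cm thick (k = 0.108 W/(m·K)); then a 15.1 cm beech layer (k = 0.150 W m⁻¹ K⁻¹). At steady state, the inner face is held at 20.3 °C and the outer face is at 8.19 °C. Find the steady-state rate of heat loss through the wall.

Series thermal resistances, inner to outer:
  R_common brick = L/(kA) = 0.0951/(0.815·16.7) = 0.006987 K/W
  R_cellular glass = L/(kA) = 0.0259/(0.0518·16.7) = 0.02994 K/W
  R_plywood = L/(kA) = 0.163/(0.108·16.7) = 0.09037 K/W
  R_beech = L/(kA) = 0.151/(0.150·16.7) = 0.06028 K/W
ΣR = 0.006987 + 0.02994 + 0.09037 + 0.06028 = 0.1876 K/W
Q = ΔT/ΣR = (20.3 °C − 8.19 °C)/0.1876 = 64.6 W

Q = 64.6 W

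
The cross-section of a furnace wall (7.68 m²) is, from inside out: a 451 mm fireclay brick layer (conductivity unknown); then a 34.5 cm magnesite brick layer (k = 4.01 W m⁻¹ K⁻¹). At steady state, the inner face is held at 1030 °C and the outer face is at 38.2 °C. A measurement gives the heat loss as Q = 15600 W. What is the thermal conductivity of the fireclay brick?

ΣR = ΔT/Q = |1030 − 38.2|/15600 = 0.06358 K/W
Known resistances:
  R_magnesite brick = L/(kA) = 0.345/(4.01·7.68) = 0.01120 K/W
R_fireclay brick = ΣR − ΣR_known = 0.06358 − 0.01120 = 0.05238 K/W
L/(kA) = 0.05238 ⇒ k = 0.451/(0.05238·7.68) = 1.12 W/m·K

k = 1.12 W/m·K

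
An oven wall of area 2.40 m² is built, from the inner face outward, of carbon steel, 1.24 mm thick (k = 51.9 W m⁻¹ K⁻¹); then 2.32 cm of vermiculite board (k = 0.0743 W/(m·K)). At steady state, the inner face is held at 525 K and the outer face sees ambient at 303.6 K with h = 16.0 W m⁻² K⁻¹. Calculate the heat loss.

Q = 1420 W

Treat each layer as a resistance in series:
  R_carbon steel = L/(kA) = 0.00124/(51.9·2.40) = 9.955×10^-6 K/W
  R_vermiculite board = L/(kA) = 0.0232/(0.0743·2.40) = 0.1301 K/W
  R_conv,out = 1/(hA) = 1/(16.0·2.40) = 0.02604 K/W
ΣR = 9.955×10^-6 + 0.1301 + 0.02604 = 0.1561 K/W
Q = ΔT/ΣR = (525 K − 303.6 K)/0.1561 = 1420 W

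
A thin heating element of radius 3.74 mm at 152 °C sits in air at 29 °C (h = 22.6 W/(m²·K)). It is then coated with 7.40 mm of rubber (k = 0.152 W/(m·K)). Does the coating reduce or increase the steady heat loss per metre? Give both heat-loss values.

increases: 65.3 → 69.3 W/m

Critical radius for a cylinder: r_cr = k/h = 0.00673 m = 0.673 cm.
Outer radius after coating: r₂ = 0.00374 + 0.00740 = 0.01114 m.
r₁ < r_cr < r₂: heat loss rises to a maximum at r_cr then falls. Whether the coating helps depends on whether Q(r₂) has dropped back below Q(r₁).
Bare: R = 1/(2πr₁h) = 1.883 m·K/W; Q = 123/1.883 = 65.3 W/m.
Coated: R = R_cond + R_conv = 1.775 m·K/W; Q = 123/1.775 = 69.3 W/m.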